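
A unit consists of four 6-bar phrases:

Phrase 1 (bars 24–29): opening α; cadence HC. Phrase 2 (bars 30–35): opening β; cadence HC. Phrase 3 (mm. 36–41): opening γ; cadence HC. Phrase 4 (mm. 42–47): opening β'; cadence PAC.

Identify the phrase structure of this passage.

contrasting double period

Four phrases in two halves: the first half (mm. 24–35) ends with a half cadence, the second (measures 36-47) with a perfect authentic cadence — a large antecedent–consequent pair, i.e. a double period.
Phrase 3 begins with different material from phrase 1, making it contrasting.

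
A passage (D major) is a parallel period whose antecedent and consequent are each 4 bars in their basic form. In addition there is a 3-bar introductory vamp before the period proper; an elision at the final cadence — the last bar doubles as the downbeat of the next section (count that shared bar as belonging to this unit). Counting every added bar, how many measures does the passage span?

Basic parallel period: 4 + 4 = 8 bars.
8 (basic form) + 3 (introduction) = 11.
The elision shares a bar with the next section but does not change this unit's count.

11 measures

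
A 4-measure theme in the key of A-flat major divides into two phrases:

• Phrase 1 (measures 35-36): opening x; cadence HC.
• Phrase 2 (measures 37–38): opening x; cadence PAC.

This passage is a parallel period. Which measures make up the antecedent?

measures 35–36

The antecedent is the phrase ending with the weaker cadence (half cadence, phrase 1) and the consequent the one ending more conclusively (perfect authentic cadence, phrase 2); the antecedent is mm. 35–36.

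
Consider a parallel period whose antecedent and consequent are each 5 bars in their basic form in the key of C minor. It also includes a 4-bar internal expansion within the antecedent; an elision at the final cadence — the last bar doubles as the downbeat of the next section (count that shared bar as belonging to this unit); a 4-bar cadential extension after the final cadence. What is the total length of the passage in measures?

18 measures

Basic parallel period: 5 + 5 = 10 bars.
10 (basic form) + 4 (internal expansion) + 4 (cadential extension) = 18.
The elision shares a bar with the next section but does not change this unit's count.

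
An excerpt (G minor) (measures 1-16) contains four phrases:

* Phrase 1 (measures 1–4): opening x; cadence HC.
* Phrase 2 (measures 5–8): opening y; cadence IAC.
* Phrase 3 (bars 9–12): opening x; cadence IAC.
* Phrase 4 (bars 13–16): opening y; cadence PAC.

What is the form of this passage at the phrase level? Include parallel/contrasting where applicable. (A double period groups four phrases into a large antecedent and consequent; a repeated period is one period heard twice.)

parallel double period

Four phrases in two halves: the first half (bars 1–8) ends with an imperfect authentic cadence, the second (mm. 9–16) with a perfect authentic cadence — a large antecedent–consequent pair, i.e. a double period.
Phrase 3 begins with the same material as phrase 1, making it parallel.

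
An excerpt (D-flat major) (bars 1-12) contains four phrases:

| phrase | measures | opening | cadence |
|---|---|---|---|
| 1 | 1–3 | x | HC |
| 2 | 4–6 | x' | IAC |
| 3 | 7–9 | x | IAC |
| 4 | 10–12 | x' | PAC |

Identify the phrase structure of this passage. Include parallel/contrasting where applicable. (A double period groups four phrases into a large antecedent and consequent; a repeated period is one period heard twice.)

Four phrases in two halves: the first half (bars 1–6) ends with an imperfect authentic cadence, the second (bars 7-12) with a perfect authentic cadence — a large antecedent–consequent pair, i.e. a double period.
Phrase 3 begins with the same material as phrase 1, making it parallel.

parallel double period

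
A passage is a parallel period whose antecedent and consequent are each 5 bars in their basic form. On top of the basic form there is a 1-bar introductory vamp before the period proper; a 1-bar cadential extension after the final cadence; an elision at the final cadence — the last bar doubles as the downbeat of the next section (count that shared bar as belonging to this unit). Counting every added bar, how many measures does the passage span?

Basic parallel period: 5 + 5 = 10 bars.
10 (basic form) + 1 (introduction) + 1 (cadential extension) = 12.
The elision shares a bar with the next section but does not change this unit's count.

12 measures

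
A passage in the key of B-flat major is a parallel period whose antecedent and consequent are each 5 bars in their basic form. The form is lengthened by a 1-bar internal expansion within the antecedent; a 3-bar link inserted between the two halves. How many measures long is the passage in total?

14 measures

Basic parallel period: 5 + 5 = 10 bars.
10 (basic form) + 1 (internal expansion) + 3 (link) = 14.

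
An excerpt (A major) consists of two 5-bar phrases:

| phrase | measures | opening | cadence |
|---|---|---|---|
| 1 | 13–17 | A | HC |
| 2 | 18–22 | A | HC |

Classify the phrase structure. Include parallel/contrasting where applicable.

repeated phrase

Both phrases have the same opening (A) and the same cadence (half cadence): the second is a restatement, not a consequent, so this is a repeated phrase rather than a period.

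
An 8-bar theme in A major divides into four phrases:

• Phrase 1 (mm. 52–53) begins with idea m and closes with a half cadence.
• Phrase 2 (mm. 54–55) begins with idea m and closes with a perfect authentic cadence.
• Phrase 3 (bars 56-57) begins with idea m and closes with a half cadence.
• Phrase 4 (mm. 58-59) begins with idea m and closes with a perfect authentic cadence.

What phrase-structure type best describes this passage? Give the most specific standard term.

repeated period

The cadence pattern HC–PAC–HC–PAC is weak–strong twice, and phrases 3–4 restate phrases 1–2: a period heard twice, not a double period (which would end weakly at phrase 2).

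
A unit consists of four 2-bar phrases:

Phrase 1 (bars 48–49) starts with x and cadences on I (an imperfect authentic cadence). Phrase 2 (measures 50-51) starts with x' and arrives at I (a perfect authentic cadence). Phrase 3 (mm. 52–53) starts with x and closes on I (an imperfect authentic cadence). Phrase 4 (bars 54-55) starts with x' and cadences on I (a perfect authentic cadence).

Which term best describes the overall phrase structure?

The cadence pattern IAC–PAC–IAC–PAC is weak–strong twice, and phrases 3–4 restate phrases 1–2: a period heard twice, not a double period (which would end weakly at phrase 2).

repeated period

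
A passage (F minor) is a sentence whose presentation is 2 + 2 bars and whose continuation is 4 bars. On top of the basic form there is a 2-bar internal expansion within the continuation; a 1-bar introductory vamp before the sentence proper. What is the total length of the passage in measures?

11 measures

Basic sentence: 2 + 2 + 4 = 8 bars.
8 (basic form) + 2 (internal expansion) + 1 (introduction) = 11.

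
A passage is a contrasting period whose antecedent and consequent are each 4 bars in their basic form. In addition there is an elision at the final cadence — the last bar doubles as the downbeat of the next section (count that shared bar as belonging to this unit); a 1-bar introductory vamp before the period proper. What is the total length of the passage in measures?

Basic contrasting period: 4 + 4 = 8 bars.
8 (basic form) + 1 (introduction) = 9.
The elision shares a bar with the next section but does not change this unit's count.

9 measures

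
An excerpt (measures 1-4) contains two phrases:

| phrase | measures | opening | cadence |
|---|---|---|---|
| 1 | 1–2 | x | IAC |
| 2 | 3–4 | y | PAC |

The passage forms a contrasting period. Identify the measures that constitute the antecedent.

measures 1–2

The antecedent is the phrase ending with the weaker cadence (imperfect authentic cadence, phrase 1) and the consequent the one ending more conclusively (perfect authentic cadence, phrase 2); the antecedent is mm. 1–2.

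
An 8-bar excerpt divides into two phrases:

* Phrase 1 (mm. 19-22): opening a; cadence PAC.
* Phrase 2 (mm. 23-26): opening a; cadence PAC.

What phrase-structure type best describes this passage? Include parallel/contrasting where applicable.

repeated phrase

Both phrases have the same opening (a) and the same cadence (perfect authentic cadence): the second is a restatement, not a consequent, so this is a repeated phrase rather than a period.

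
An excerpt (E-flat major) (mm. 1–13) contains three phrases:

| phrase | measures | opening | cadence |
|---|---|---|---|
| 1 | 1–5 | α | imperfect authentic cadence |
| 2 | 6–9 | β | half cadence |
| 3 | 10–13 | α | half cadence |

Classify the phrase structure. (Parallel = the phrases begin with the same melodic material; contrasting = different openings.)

phrase group

The final phrase closes with a half cadence, which is not stronger than the preceding half cadence; the 3 phrases lack an overall antecedent–consequent design and so form a phrase group.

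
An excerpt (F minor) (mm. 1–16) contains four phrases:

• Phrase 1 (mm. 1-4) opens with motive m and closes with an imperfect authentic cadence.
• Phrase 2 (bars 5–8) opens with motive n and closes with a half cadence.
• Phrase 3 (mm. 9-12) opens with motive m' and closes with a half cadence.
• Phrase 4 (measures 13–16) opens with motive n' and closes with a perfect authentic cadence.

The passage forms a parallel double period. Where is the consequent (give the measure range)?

In a double period the four phrases pair into a large antecedent (phrases 1–2, ending half cadence) and a large consequent (phrases 3–4, ending perfect authentic cadence). The consequent spans mm. 9–16.

measures 9–16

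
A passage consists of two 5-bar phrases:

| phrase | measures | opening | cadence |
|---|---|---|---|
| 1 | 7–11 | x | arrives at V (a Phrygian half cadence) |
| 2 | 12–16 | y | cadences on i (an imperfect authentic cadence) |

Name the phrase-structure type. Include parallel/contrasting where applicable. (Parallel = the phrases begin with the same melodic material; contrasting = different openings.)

contrasting period

Phrase 1 ends with a Phrygian half cadence (weaker) and phrase 2 with an imperfect authentic cadence (stronger): antecedent + consequent = a period.
The two phrases open with different material (x / y), so the period is contrasting.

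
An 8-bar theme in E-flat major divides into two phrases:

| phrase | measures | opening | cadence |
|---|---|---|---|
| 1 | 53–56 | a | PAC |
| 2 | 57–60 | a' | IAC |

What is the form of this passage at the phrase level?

phrase group

The second phrase closes with an imperfect authentic cadence, which is not stronger than the first phrase's perfect authentic cadence; without a weak→strong cadential pair there is no antecedent–consequent relationship, so this is a phrase group rather than a period.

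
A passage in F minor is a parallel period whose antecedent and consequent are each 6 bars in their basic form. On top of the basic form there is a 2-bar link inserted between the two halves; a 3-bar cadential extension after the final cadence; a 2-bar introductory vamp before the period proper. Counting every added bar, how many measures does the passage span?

19 measures

Basic parallel period: 6 + 6 = 12 bars.
12 (basic form) + 2 (link) + 3 (cadential extension) + 2 (introduction) = 19.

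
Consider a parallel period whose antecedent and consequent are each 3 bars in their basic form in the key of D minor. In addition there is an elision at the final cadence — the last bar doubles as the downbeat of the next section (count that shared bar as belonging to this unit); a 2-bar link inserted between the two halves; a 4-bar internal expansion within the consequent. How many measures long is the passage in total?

12 measures

Basic parallel period: 3 + 3 = 6 bars.
6 (basic form) + 2 (link) + 4 (internal expansion) = 12.
The elision shares a bar with the next section but does not change this unit's count.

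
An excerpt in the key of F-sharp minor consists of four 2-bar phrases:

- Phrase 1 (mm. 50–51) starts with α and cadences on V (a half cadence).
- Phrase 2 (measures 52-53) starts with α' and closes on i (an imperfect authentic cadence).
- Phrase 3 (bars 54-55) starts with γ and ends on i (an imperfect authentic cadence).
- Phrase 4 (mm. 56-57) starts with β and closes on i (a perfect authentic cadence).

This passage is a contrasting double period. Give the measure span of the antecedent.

measures 50–53

In a double period the four phrases pair into a large antecedent (phrases 1–2, ending imperfect authentic cadence) and a large consequent (phrases 3–4, ending perfect authentic cadence). The antecedent spans mm. 50-53.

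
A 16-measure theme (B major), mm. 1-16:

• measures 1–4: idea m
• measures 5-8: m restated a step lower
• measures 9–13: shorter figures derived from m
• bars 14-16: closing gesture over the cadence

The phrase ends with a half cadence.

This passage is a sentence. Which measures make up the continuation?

After the presentation (mm. 1-8), the continuation covers the fragmentation through the cadence: mm. 9–16.

measures 9–16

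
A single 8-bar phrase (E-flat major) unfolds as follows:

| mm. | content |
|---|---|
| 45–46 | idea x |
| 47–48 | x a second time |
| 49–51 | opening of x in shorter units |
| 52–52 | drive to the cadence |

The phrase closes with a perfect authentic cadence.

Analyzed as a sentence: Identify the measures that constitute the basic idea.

The presentation of a sentence is the basic idea (measures 45-46) plus its repetition (mm. 47–48); the basic idea is therefore bars 45–46.

measures 45–46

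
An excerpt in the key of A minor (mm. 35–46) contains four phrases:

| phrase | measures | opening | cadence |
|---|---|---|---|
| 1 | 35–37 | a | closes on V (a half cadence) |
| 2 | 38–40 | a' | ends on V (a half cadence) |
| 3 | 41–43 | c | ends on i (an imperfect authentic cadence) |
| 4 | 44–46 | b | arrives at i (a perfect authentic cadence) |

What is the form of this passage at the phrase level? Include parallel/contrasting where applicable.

contrasting double period

Four phrases in two halves: the first half (measures 35–40) ends with a half cadence, the second (mm. 41–46) with a perfect authentic cadence — a large antecedent–consequent pair, i.e. a double period.
Phrase 3 begins with different material from phrase 1, making it contrasting.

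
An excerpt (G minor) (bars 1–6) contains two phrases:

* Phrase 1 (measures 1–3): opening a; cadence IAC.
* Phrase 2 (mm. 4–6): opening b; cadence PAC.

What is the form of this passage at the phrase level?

Phrase 1 ends with an imperfect authentic cadence (weaker) and phrase 2 with a perfect authentic cadence (stronger): antecedent + consequent = a period.
The two phrases open with different material (a / b), so the period is contrasting.

contrasting period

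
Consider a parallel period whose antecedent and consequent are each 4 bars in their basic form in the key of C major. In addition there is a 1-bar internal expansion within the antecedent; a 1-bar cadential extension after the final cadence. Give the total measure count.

Basic parallel period: 4 + 4 = 8 bars.
8 (basic form) + 1 (internal expansion) + 1 (cadential extension) = 10.

10 measures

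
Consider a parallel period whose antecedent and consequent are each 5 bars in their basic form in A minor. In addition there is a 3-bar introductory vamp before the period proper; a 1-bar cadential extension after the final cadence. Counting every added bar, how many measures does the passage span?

14 measures

Basic parallel period: 5 + 5 = 10 bars.
10 (basic form) + 3 (introduction) + 1 (cadential extension) = 14.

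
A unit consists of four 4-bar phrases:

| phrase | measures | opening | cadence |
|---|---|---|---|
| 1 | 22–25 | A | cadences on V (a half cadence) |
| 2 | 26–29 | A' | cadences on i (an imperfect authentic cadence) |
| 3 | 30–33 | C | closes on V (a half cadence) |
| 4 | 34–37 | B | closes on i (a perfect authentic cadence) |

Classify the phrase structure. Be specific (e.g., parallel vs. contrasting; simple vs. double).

Four phrases in two halves: the first half (measures 22–29) ends with an imperfect authentic cadence, the second (bars 30–37) with a perfect authentic cadence — a large antecedent–consequent pair, i.e. a double period.
Phrase 3 begins with different material from phrase 1, making it contrasting.

contrasting double period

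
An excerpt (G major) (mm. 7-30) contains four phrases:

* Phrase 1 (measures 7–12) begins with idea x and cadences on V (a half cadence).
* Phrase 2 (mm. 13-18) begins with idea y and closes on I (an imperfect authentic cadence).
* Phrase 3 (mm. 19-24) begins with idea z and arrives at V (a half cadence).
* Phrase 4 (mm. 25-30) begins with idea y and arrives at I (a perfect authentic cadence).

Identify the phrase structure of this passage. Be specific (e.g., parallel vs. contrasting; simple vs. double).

Four phrases in two halves: the first half (measures 7–18) ends with an imperfect authentic cadence, the second (mm. 19–30) with a perfect authentic cadence — a large antecedent–consequent pair, i.e. a double period.
Phrase 3 begins with different material from phrase 1, making it contrasting.

contrasting double period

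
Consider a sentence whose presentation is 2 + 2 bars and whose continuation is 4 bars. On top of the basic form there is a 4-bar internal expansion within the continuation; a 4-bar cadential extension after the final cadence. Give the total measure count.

Basic sentence: 2 + 2 + 4 = 8 bars.
8 (basic form) + 4 (internal expansion) + 4 (cadential extension) = 16.

16 measures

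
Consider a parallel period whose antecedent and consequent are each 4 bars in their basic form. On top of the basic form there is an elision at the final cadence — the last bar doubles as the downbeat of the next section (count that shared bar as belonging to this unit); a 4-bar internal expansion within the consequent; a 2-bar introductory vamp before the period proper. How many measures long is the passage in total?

14 measures

Basic parallel period: 4 + 4 = 8 bars.
8 (basic form) + 4 (internal expansion) + 2 (introduction) = 14.
The elision shares a bar with the next section but does not change this unit's count.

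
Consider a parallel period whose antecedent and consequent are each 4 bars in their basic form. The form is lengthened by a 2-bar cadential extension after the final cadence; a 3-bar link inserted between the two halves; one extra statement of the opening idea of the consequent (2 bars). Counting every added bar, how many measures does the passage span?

15 measures

Basic parallel period: 4 + 4 = 8 bars.
8 (basic form) + 2 (cadential extension) + 3 (link) + 2 (extra statement) = 15.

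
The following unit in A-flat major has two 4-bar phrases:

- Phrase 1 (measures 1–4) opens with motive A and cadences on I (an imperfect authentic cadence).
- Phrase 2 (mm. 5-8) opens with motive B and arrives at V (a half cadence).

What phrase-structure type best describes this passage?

The second phrase closes with a half cadence, which is not stronger than the first phrase's imperfect authentic cadence; without a weak→strong cadential pair there is no antecedent–consequent relationship, so this is a phrase group rather than a period.

phrase group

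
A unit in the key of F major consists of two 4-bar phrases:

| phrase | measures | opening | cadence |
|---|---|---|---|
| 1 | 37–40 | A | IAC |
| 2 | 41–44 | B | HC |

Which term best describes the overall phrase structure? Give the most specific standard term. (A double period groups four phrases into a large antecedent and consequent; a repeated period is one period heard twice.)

The second phrase closes with a half cadence, which is not stronger than the first phrase's imperfect authentic cadence; without a weak→strong cadential pair there is no antecedent–consequent relationship, so this is a phrase group rather than a period.

phrase group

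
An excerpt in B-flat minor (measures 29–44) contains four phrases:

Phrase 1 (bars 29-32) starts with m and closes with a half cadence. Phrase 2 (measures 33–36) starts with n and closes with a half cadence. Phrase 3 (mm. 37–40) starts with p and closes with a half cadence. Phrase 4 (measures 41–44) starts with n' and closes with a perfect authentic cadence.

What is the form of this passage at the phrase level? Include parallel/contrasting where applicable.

contrasting double period

Four phrases in two halves: the first half (mm. 29–36) ends with a half cadence, the second (measures 37–44) with a perfect authentic cadence — a large antecedent–consequent pair, i.e. a double period.
Phrase 3 begins with different material from phrase 1, making it contrasting.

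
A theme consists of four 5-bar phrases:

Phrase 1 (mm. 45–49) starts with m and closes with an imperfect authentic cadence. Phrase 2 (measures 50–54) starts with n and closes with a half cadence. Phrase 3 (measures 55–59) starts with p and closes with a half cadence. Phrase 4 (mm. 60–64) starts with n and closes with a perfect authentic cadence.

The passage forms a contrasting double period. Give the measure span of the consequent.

measures 55–64

In a double period the first pair of phrases (ending half cadence) is the large antecedent and the second pair (ending perfect authentic cadence) is the large consequent; the consequent is measures 55–64.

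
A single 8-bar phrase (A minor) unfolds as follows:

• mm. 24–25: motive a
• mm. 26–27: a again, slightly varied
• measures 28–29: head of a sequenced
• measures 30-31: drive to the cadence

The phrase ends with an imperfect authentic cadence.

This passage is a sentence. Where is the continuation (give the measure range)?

After the presentation (measures 24-27), the continuation covers the fragmentation through the cadence: mm. 28–31.

measures 28–31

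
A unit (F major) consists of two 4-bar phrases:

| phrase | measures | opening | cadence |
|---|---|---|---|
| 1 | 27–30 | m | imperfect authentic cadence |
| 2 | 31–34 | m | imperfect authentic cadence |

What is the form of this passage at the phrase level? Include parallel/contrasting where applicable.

Both phrases have the same opening (m) and the same cadence (imperfect authentic cadence): the second is a restatement, not a consequent, so this is a repeated phrase rather than a period.

repeated phrase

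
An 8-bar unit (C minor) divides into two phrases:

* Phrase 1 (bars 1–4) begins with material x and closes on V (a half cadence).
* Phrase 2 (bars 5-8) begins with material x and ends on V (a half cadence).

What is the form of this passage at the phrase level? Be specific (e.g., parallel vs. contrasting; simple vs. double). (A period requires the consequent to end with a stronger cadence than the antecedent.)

repeated phrase

Both phrases have the same opening (x) and the same cadence (half cadence): the second is a restatement, not a consequent, so this is a repeated phrase rather than a period.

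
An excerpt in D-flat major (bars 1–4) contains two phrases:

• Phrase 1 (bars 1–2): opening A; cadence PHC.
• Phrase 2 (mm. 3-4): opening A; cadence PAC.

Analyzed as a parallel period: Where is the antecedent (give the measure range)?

measures 1–2

The antecedent is the phrase ending with the weaker cadence (Phrygian half cadence, phrase 1) and the consequent the one ending more conclusively (perfect authentic cadence, phrase 2); the antecedent is bars 1–2.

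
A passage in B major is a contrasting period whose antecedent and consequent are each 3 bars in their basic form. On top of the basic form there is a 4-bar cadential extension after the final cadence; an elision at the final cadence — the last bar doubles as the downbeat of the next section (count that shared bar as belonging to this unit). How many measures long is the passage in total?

Basic contrasting period: 3 + 3 = 6 bars.
6 (basic form) + 4 (cadential extension) = 10.
The elision shares a bar with the next section but does not change this unit's count.

10 measures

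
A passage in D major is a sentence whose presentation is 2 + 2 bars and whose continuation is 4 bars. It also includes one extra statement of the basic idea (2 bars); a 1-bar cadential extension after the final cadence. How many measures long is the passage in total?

Basic sentence: 2 + 2 + 4 = 8 bars.
8 (basic form) + 2 (extra statement) + 1 (cadential extension) = 11.

11 measures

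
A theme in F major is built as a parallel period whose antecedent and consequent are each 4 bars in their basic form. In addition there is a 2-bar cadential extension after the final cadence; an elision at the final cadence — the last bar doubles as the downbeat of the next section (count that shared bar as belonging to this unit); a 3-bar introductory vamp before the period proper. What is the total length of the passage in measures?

Basic parallel period: 4 + 4 = 8 bars.
8 (basic form) + 2 (cadential extension) + 3 (introduction) = 13.
The elision shares a bar with the next section but does not change this unit's count.

13 measures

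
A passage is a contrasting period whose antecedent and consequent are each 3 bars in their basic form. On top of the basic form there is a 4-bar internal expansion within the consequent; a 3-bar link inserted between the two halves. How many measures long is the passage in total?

13 measures

Basic contrasting period: 3 + 3 = 6 bars.
6 (basic form) + 4 (internal expansion) + 3 (link) = 13.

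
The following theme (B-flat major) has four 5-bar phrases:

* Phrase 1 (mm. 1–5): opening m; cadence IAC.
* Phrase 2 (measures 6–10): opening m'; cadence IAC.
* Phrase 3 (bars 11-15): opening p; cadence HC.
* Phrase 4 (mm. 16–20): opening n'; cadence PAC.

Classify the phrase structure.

Four phrases in two halves: the first half (measures 1–10) ends with an imperfect authentic cadence, the second (mm. 11–20) with a perfect authentic cadence — a large antecedent–consequent pair, i.e. a double period.
Phrase 3 begins with different material from phrase 1, making it contrasting.

contrasting double period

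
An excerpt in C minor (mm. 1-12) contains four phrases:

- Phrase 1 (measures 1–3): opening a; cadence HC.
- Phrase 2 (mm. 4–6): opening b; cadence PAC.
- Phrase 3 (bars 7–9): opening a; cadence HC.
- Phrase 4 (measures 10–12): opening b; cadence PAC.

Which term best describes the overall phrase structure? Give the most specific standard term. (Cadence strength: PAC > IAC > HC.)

The cadence pattern HC–PAC–HC–PAC is weak–strong twice, and phrases 3–4 restate phrases 1–2: a period heard twice, not a double period (which would end weakly at phrase 2).

repeated period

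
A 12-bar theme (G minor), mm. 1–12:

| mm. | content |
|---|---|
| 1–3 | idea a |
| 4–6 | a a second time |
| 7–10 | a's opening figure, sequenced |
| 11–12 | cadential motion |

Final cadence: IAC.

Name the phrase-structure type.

sentence

Basic idea (measures 1–3) + its repetition (mm. 4-6) form the presentation; fragmentation and cadence (mm. 7-12) form the continuation — the 12-bar whole is a sentence.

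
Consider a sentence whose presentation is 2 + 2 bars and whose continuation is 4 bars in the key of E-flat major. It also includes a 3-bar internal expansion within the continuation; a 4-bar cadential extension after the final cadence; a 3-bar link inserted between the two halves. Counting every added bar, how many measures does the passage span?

Basic sentence: 2 + 2 + 4 = 8 bars.
8 (basic form) + 3 (internal expansion) + 4 (cadential extension) + 3 (link) = 18.

18 measures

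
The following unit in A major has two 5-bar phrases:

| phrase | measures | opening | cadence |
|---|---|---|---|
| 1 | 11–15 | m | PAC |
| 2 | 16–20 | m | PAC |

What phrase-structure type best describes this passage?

repeated phrase

Both phrases have the same opening (m) and the same cadence (perfect authentic cadence): the second is a restatement, not a consequent, so this is a repeated phrase rather than a period.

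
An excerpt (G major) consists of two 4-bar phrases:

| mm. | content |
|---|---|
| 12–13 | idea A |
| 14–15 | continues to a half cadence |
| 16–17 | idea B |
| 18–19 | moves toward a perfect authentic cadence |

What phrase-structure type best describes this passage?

contrasting period

Phrase 1 ends with a half cadence (weaker) and phrase 2 with a perfect authentic cadence (stronger): antecedent + consequent = a period.
The two phrases open with different material (A / B), so the period is contrasting.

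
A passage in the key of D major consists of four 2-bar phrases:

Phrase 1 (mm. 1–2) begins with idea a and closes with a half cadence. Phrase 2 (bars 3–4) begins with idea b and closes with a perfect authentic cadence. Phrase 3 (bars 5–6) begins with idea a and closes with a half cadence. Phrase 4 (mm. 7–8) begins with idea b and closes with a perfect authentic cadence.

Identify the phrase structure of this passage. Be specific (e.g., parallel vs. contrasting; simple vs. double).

The cadence pattern HC–PAC–HC–PAC is weak–strong twice, and phrases 3–4 restate phrases 1–2: a period heard twice, not a double period (which would end weakly at phrase 2).

repeated period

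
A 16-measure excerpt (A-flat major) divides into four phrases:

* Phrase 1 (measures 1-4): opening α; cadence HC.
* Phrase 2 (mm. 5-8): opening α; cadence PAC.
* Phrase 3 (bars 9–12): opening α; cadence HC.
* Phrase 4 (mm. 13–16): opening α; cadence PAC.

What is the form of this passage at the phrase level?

The cadence pattern HC–PAC–HC–PAC is weak–strong twice, and phrases 3–4 restate phrases 1–2: a period heard twice, not a double period (which would end weakly at phrase 2).

repeated period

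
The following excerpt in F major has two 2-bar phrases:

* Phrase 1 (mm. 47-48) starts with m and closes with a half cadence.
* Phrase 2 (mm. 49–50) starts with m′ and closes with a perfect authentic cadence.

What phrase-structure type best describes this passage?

parallel period

Phrase 1 ends with a half cadence (weaker) and phrase 2 with a perfect authentic cadence (stronger): antecedent + consequent = a period.
The two phrases open with the same material (m / m′), so the period is parallel.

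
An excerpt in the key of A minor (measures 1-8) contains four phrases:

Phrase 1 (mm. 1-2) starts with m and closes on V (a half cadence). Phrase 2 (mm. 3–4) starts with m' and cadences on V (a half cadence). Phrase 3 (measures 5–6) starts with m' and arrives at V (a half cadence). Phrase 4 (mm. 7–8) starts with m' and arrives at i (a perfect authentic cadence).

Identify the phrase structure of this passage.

parallel double period

Four phrases in two halves: the first half (measures 1–4) ends with a half cadence, the second (mm. 5-8) with a perfect authentic cadence — a large antecedent–consequent pair, i.e. a double period.
Phrase 3 begins with the same material as phrase 1, making it parallel.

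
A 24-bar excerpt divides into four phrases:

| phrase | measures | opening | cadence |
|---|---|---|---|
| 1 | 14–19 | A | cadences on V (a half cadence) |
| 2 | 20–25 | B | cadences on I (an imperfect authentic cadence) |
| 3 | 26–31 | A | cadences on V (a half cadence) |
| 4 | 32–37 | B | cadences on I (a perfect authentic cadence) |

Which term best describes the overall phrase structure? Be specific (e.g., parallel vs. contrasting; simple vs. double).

Four phrases in two halves: the first half (mm. 14–25) ends with an imperfect authentic cadence, the second (mm. 26–37) with a perfect authentic cadence — a large antecedent–consequent pair, i.e. a double period.
Phrase 3 begins with the same material as phrase 1, making it parallel.

parallel double period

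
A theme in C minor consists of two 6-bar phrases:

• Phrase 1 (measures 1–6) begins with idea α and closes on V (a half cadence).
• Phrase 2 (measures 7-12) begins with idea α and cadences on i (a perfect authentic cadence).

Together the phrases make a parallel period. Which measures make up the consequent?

The phrase ending with the weaker cadence (half cadence) is the antecedent; the one ending more conclusively (perfect authentic cadence) is the consequent. The consequent is measures 7–12.

measures 7–12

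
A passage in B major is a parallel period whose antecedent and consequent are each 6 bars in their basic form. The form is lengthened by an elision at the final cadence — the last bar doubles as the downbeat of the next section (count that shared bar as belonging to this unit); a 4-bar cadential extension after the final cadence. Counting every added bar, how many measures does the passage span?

Basic parallel period: 6 + 6 = 12 bars.
12 (basic form) + 4 (cadential extension) = 16.
The elision shares a bar with the next section but does not change this unit's count.

16 measures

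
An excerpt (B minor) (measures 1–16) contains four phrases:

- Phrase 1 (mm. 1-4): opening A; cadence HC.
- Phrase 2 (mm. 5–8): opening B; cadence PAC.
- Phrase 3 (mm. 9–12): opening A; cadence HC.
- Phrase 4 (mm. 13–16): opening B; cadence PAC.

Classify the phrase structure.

repeated period

The cadence pattern HC–PAC–HC–PAC is weak–strong twice, and phrases 3–4 restate phrases 1–2: a period heard twice, not a double period (which would end weakly at phrase 2).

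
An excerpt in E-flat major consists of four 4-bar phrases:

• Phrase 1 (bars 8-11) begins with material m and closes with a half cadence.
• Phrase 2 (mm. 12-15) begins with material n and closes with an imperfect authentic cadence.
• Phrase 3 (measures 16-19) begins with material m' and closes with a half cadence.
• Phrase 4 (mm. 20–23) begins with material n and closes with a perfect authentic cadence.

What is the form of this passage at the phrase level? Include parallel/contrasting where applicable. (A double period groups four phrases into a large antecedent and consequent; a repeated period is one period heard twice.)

Four phrases in two halves: the first half (bars 8–15) ends with an imperfect authentic cadence, the second (bars 16-23) with a perfect authentic cadence — a large antecedent–consequent pair, i.e. a double period.
Phrase 3 begins with the same material as phrase 1, making it parallel.

parallel double period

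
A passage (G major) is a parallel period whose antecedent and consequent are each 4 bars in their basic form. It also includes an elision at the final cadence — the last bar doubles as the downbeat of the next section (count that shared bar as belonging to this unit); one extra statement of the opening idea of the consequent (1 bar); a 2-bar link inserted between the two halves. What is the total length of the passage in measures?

11 measures

Basic parallel period: 4 + 4 = 8 bars.
8 (basic form) + 1 (extra statement) + 2 (link) = 11.
The elision shares a bar with the next section but does not change this unit's count.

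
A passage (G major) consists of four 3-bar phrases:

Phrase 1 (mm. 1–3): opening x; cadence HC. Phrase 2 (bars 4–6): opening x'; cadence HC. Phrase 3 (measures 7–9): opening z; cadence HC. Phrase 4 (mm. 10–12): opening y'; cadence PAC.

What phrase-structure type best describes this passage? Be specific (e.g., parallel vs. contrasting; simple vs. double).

Four phrases in two halves: the first half (bars 1–6) ends with a half cadence, the second (bars 7–12) with a perfect authentic cadence — a large antecedent–consequent pair, i.e. a double period.
Phrase 3 begins with different material from phrase 1, making it contrasting.

contrasting double period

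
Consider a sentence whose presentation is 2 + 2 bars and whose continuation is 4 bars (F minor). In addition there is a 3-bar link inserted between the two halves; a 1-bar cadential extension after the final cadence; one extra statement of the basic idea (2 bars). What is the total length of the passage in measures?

Basic sentence: 2 + 2 + 4 = 8 bars.
8 (basic form) + 3 (link) + 1 (cadential extension) + 2 (extra statement) = 14.

14 measures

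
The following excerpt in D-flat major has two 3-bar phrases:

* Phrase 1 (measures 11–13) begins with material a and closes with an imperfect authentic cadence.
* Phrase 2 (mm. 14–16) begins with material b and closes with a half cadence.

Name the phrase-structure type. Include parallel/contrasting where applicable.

phrase group

The second phrase closes with a half cadence, which is not stronger than the first phrase's imperfect authentic cadence; without a weak→strong cadential pair there is no antecedent–consequent relationship, so this is a phrase group rather than a period.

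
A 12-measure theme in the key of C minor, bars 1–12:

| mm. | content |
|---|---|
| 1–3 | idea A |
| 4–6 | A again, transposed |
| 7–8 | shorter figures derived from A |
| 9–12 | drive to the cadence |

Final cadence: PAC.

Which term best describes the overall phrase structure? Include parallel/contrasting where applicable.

sentence

Basic idea (mm. 1-3) + its repetition (mm. 4–6) form the presentation; fragmentation and cadence (mm. 7–12) form the continuation — the 12-bar whole is a sentence.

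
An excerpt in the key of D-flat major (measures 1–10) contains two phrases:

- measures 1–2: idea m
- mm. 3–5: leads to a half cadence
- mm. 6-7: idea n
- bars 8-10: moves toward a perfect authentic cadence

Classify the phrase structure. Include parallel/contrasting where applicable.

Phrase 1 ends with a half cadence (weaker) and phrase 2 with a perfect authentic cadence (stronger): antecedent + consequent = a period.
The two phrases open with different material (m / n), so the period is contrasting.

contrasting period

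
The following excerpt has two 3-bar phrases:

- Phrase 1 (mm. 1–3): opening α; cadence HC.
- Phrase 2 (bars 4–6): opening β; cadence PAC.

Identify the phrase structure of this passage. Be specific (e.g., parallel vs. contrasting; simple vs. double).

Phrase 1 ends with a half cadence (weaker) and phrase 2 with a perfect authentic cadence (stronger): antecedent + consequent = a period.
The two phrases open with different material (α / β), so the period is contrasting.

contrasting period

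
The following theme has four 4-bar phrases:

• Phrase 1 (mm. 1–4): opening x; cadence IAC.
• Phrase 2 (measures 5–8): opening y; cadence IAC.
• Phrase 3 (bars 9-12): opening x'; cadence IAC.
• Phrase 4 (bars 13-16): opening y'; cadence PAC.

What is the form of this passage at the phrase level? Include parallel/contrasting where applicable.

Four phrases in two halves: the first half (bars 1–8) ends with an imperfect authentic cadence, the second (bars 9-16) with a perfect authentic cadence — a large antecedent–consequent pair, i.e. a double period.
Phrase 3 begins with the same material as phrase 1, making it parallel.

parallel double period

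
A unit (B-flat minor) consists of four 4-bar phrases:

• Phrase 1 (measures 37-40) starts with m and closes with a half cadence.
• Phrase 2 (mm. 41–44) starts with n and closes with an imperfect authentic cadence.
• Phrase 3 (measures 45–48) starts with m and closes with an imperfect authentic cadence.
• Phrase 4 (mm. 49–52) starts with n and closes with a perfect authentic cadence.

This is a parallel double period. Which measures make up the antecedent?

In a double period the first pair of phrases (ending imperfect authentic cadence) is the large antecedent and the second pair (ending perfect authentic cadence) is the large consequent; the antecedent is measures 37–44.

measures 37–44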